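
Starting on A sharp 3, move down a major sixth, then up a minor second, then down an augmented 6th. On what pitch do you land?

A major sixth down from A#3 is C#3.
A minor second up from C#3 is D3.
Down an augmented sixth from D3: Fb2 (10 semitones down).

F flat 2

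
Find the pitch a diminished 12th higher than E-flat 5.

B-double-flat 6

Counting five letter names plus an octave up from E lands on B.
Moving 18 semitones up from Eb5 (the size of a diminished twelfth) reaches Bbb6.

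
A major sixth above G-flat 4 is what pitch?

Six letter names up from G: E.
A major sixth is 9 semitones; 9 semitones up from Gb4 gives Eb5.

E-flat 5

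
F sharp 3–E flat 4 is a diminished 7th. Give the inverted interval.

augmented 2nd

The rule of nine gives the new number: 9 − 7 = 2, so a seventh becomes a second.
The quality also flips — diminished becomes augmented — giving an augmented second.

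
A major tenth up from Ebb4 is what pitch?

Gb5

Three letters up from E (plus an octave) reaches G.
Moving 16 semitones up from Ebb4 (the size of a major tenth) reaches Gb5.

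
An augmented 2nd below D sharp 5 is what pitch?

C 5

The second takes the letter from D down to C.
Moving 3 semitones down from D#5 (the size of an augmented second) reaches C5.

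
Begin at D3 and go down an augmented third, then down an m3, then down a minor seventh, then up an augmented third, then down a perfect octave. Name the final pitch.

Down an augmented third from D3: Bbb2 (5 semitones down).
Bbb2 down a minor third → Gb2 (3 semitones).
Down a minor seventh from Gb2: Ab1 (10 semitones down).
Up an augmented third from Ab1: C#2 (5 semitones up).
C#2 down a perfect octave → C#1 (12 semitones).

C#1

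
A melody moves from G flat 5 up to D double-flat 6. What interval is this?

G to D spans five letter names (G-A-B-C-D) — that makes it a fifth of some quality.
Gb5 to Dbb6 spans 6 semitones — one semitone narrower than the perfect fifth (7) — giving a diminished fifth.

diminished 5th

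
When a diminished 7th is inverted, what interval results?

A2

The rule of nine gives the new number: 9 − 7 = 2, so a seventh becomes a second.
The quality also flips — diminished becomes augmented — giving an augmented second.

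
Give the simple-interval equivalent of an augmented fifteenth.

augmented 8th

Subtracting seven from the interval number removes an octave: 15 − 7 = 8.
So an augmented fifteenth is an octave plus an augmented octave. The quality is unchanged.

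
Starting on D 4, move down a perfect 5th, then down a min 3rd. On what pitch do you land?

E 3

A perfect fifth down from D4 is G3.
A minor third down from G3 is E3.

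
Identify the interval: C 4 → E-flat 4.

C to E spans three letter names (C-D-E) — that makes it a third of some quality.
At 3 semitones, C4→Eb4 falls one short of a major third: minor.

m3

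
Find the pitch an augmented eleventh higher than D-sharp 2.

Four letters up from D (plus an octave) reaches G.
An augmented eleventh spans 18 semitones, so from D#2 the target pitch is G##3.

G-double-sharp 3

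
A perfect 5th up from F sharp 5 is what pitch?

C sharp 6

Five letter names up from F: C.
Moving 7 semitones up from F#5 (the size of a perfect fifth) reaches C#6.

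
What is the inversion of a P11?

First reduce the compound perfect eleventh to its simple form, a perfect fourth.
Inverted interval numbers add to nine, so a fourth pairs with a fifth (4 + 5 = 9).
And perfect stays perfect under inversion, so we get a perfect fifth.

perfect fifth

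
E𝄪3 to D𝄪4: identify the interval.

minor 7th

E to D spans seven letter names (E-F-G-A-B-C-D) — that makes it a seventh of some quality.
At 10 semitones, E##3→D##4 falls one short of a major seventh: minor.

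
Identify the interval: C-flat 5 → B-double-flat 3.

Descending from Cb5 to Bbb3 is the same interval as ascending Bbb3 to Cb5.
B to C spans two letter names (B-C), plus an octave — that makes it a ninth of some quality.
Bbb3 to Cb5 is 14 semitones, matching the major ninth exactly, so the quality is major.
(Equivalently, a compound major second: a major second plus an octave.)

major 9th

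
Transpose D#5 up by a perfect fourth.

G#5

The fourth takes the letter from D up to G.
A perfect fourth is 5 semitones; 5 semitones up from D#5 gives G#5.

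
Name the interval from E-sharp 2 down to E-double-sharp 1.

Descending from E#2 to E##1 is the same interval as ascending E##1 to E#2.
E to E is the same letter name, plus an octave: an octave.
The perfect octave is 12 semitones; here we have 11, one semitone narrower: diminished.

d8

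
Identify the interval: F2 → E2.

Descending from F2 to E2 is the same interval as ascending E2 to F2.
E to F spans two letter names (E-F), so the interval is some kind of second.
A major second would be 2 semitones, but E2 to F2 is 1 — one semitone narrower, making it a minor second.

minor second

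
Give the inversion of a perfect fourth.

Inverted interval numbers add to nine, so a fourth pairs with a fifth (4 + 5 = 9).
Quality inverts too: perfect stays perfect. That makes the inversion a perfect fifth.

perfect 5th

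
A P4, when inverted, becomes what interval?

Interval numbers invert to sum to nine: 4 + 5 = 9, so a fourth inverts to a fifth.
And perfect stays perfect under inversion, so we get a perfect fifth.

perfect 5th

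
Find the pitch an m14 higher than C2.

Bb3

Seven letters up from C (plus an octave) reaches B.
A minor fourteenth is 22 semitones; 22 semitones up from C2 gives Bb3.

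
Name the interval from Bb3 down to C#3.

diminished seventh

Descending from Bb3 to C#3 is the same interval as ascending C#3 to Bb3.
C to B spans seven letter names (C-D-E-F-G-A-B) — that makes it a seventh of some quality.
A major seventh would be 11 semitones; C#3 to Bb3 is 9, two semitones narrower, so the interval is diminished.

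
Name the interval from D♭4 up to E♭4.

D to E spans two letter names (D-E): a second.
The major second spans 2 semitones, and Db4 to Eb4 is exactly 2 semitones — so this is a major second.

M2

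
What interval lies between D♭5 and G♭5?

D to G spans four letter names (D-E-F-G): a fourth.
Counting semitones, Db5→Gb5 is 5, which is the perfect fourth.

perfect fourth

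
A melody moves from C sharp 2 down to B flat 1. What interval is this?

augmented second

Descending from C#2 to Bb1 is the same interval as ascending Bb1 to C#2.
B to C spans two letter names (B-C): a second.
Bb1 to C#2 spans 3 semitones — one semitone wider than the major second (2) — giving an augmented second.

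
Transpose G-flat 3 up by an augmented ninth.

Counting two letter names plus an octave up from G lands on A.
Moving 15 semitones up from Gb3 (the size of an augmented ninth) reaches A4.

A 4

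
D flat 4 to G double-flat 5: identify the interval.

D to G spans four letter names (D-E-F-G), plus an octave — that makes it an eleventh of some quality.
Db4 to Gbb5 spans 16 semitones — one semitone narrower than the perfect eleventh (17) — giving a diminished eleventh.
(Equivalently, a compound diminished fourth: a diminished fourth plus an octave.)

diminished 11th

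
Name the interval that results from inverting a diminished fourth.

Inverted interval numbers add to nine, so a fourth pairs with a fifth (4 + 5 = 9).
Quality inverts too: diminished becomes augmented. That makes the inversion an augmented fifth.

augmented 5th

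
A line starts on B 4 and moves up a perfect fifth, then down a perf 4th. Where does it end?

C sharp 5

Up a perfect fifth from B4: F#5 (7 semitones up).
Down a perfect fourth from F#5: C#5 (5 semitones down).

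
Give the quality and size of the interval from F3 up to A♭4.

F to A spans three letter names (F-G-A), plus an octave — that makes it a tenth of some quality.
At 15 semitones, F3→Ab4 falls one short of a major tenth: minor.
(Equivalently, a compound minor third: a minor third plus an octave.)

minor tenth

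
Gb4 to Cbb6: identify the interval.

G to C spans four letter names (G-A-B-C), plus an octave, so the interval is some kind of eleventh.
The perfect eleventh is 17 semitones; here we have 16, one semitone narrower: diminished.
(Equivalently, a compound diminished fourth: a diminished fourth plus an octave.)

d11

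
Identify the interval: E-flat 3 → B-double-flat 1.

Descending from Eb3 to Bbb1 is the same interval as ascending Bbb1 to Eb3.
B to E spans four letter names (B-C-D-E), plus an octave, so the interval is some kind of eleventh.
The perfect eleventh is 17 semitones; here we have 18, one semitone wider: augmented.
(Equivalently, a compound augmented fourth: an augmented fourth plus an octave.)

augmented eleventh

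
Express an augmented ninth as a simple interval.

A2

Take out an octave (7 from the number): 9 − 7 = 2.
So an augmented ninth is an octave plus an augmented second. The quality is unchanged.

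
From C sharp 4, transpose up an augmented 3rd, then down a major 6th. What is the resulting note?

Up an augmented third from C#4: E##4 (5 semitones up).
E##4 down a major sixth → G##3 (9 semitones).

G double-sharp 3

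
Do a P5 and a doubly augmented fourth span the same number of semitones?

Yes

Both span 7 semitones: a perfect fifth and a doubly augmented fourth are the same chromatic distance.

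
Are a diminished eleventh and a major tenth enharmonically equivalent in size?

Yes

A diminished eleventh = 16 semitones = a major tenth; enharmonically equal.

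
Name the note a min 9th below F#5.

The ninth's letter: F down two letter names plus an octave → E.
Moving 13 semitones down from F#5 (the size of a minor ninth) reaches E#4.

E#4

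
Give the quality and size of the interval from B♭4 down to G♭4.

Descending from Bb4 to Gb4 is the same interval as ascending Gb4 to Bb4.
G to B spans three letter names (G-A-B), so the interval is some kind of third.
Gb4 to Bb4 is 4 semitones, matching the major third exactly, so the quality is major.

major third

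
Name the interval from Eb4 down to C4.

Descending from Eb4 to C4 is the same interval as ascending C4 to Eb4.
C to E spans three letter names (C-D-E), so the interval is some kind of third.
C4 to Eb4 is 3 semitones, a half step short of the major third (4), so this is minor.

minor 3rd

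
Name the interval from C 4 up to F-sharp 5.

augmented 11th

C to F spans four letter names (C-D-E-F), plus an octave: an eleventh.
The perfect eleventh is 17 semitones; here we have 18, one semitone wider: augmented.
(Equivalently, a compound augmented fourth: an augmented fourth plus an octave.)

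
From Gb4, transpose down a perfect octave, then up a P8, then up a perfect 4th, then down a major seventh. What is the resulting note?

Gb4 down a perfect octave → Gb3 (12 semitones).
Up a perfect octave from Gb3: Gb4 (12 semitones up).
Up a perfect fourth from Gb4: Cb5 (5 semitones up).
Cb5 down a major seventh → Dbb4 (11 semitones).

Dbb4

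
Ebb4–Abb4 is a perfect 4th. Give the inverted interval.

Inverted interval numbers add to nine, so a fourth pairs with a fifth (4 + 5 = 9).
The quality also flips — perfect stays perfect — giving a perfect fifth.

perfect fifth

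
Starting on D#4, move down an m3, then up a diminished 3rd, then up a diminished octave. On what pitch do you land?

Db5

Down a minor third from D#4: B#3 (3 semitones down).
B#3 up a diminished third → D4 (2 semitones).
Up a diminished octave from D4: Db5 (11 semitones up).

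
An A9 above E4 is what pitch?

Two letters up from E (plus an octave) reaches F.
An augmented ninth is 15 semitones; 15 semitones up from E4 gives F##5.

F##5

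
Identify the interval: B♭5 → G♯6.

B to G spans six letter names (B-C-D-E-F-G): a sixth.
The major sixth is 9 semitones; here we have 10, one semitone wider: augmented.

A6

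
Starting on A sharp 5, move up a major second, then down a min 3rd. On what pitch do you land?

A major second up from A#5 is B#5.
A minor third down from B#5 is G##5.

G double-sharp 5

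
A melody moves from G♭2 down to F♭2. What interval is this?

major 2nd

Descending from Gb2 to Fb2 is the same interval as ascending Fb2 to Gb2.
F to G spans two letter names (F-G), so the interval is some kind of second.
The major second spans 2 semitones, and Fb2 to Gb2 is exactly 2 semitones — so this is a major second.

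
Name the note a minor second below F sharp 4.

Two letter names down from F: E.
A minor second spans 1 semitone, so from F#4 the target pitch is E#4.

E sharp 4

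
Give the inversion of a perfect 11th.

First reduce the compound perfect eleventh to its simple form, a perfect fourth.
The rule of nine gives the new number: 9 − 4 = 5, so a fourth becomes a fifth.
And perfect stays perfect under inversion, so we get a perfect fifth.

P5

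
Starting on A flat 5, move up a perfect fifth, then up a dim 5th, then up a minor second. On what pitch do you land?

C double-flat 7

Ab5 up a perfect fifth → Eb6 (7 semitones).
A diminished fifth up from Eb6 is Bbb6.
Bbb6 up a minor second → Cbb7 (1 semitone).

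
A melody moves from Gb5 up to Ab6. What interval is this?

G to A spans two letter names (G-A), plus an octave — that makes it a ninth of some quality.
Counting semitones, Gb5→Ab6 is 14, which is the major ninth.
(Equivalently, a compound major second: a major second plus an octave.)

major 9th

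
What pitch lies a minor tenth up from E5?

G6

Three letters up from E (plus an octave) reaches G.
A minor tenth spans 15 semitones, so from E5 the target pitch is G6.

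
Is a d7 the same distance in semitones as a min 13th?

A diminished seventh spans 9 semitones; a minor thirteenth spans 20 semitones. They differ by 11.

No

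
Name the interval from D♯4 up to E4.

D to E spans two letter names (D-E), so the interval is some kind of second.
D#4 to E4 is 1 semitone, a half step short of the major second (2), so this is minor.

minor 2nd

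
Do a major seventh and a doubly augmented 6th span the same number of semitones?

Both span 11 semitones: a major seventh and a doubly augmented sixth are the same chromatic distance.

Yes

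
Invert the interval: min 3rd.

Interval numbers invert to sum to nine: 3 + 6 = 9, so a third inverts to a sixth.
And minor becomes major under inversion, so we get a major sixth.

major sixth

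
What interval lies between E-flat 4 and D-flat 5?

minor 7th

E to D spans seven letter names (E-F-G-A-B-C-D), so the interval is some kind of seventh.
A major seventh would be 11 semitones, but Eb4 to Db5 is 10 — one semitone narrower, making it a minor seventh.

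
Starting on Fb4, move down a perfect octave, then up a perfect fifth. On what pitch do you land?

Cb4

A perfect octave down from Fb4 is Fb3.
Fb3 up a perfect fifth → Cb4 (7 semitones).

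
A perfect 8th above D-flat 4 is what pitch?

D-flat 5

An octave keeps the letter name D, an octave up from D.
A perfect octave is 12 semitones; 12 semitones up from Db4 gives Db5.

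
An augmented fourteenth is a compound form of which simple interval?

augmented seventh

Each octave removed subtracts seven from the number: 14 − 7 = 7.
Quality carries through unchanged, so the simple form is an augmented seventh.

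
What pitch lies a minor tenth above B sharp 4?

D sharp 6

The tenth's letter: B up three letter names plus an octave → D.
A minor tenth spans 15 semitones, so from B#4 the target pitch is D#6.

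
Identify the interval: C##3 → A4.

diminished thirteenth

C to A spans six letter names (C-D-E-F-G-A), plus an octave, so the interval is some kind of thirteenth.
A major thirteenth would be 21 semitones; C##3 to A4 is 19, two semitones narrower, so the interval is diminished.
(Equivalently, a compound diminished sixth: a diminished sixth plus an octave.)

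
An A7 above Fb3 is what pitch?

Seven letter names up from F: E.
Moving 12 semitones up from Fb3 (the size of an augmented seventh) reaches E4.

E4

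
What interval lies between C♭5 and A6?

augmented 13th

C to A spans six letter names (C-D-E-F-G-A), plus an octave: a thirteenth.
The major thirteenth is 21 semitones; here we have 22, one semitone wider: augmented.
(Equivalently, a compound augmented sixth: an augmented sixth plus an octave.)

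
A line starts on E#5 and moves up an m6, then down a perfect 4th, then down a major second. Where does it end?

F#5

A minor sixth up from E#5 is C#6.
C#6 down a perfect fourth → G#5 (5 semitones).
G#5 down a major second → F#5 (2 semitones).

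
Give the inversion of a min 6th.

Interval numbers invert to sum to nine: 6 + 3 = 9, so a sixth inverts to a third.
The quality also flips — minor becomes major — giving a major third.

major third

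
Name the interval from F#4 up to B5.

F to B spans four letter names (F-G-A-B), plus an octave, so the interval is some kind of eleventh.
The perfect eleventh spans 17 semitones, and F#4 to B5 is exactly 17 semitones — so this is a perfect eleventh.
(Equivalently, a compound perfect fourth: a perfect fourth plus an octave.)

P11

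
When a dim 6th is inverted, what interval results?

augmented 3rd

Inverted interval numbers add to nine, so a sixth pairs with a third (6 + 3 = 9).
The quality also flips — diminished becomes augmented — giving an augmented third.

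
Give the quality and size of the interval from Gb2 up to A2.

augmented 2nd

G to A spans two letter names (G-A): a second.
Gb2 to A2 spans 3 semitones — one semitone wider than the major second (2) — giving an augmented second.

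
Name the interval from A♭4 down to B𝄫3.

Descending from Ab4 to Bbb3 is the same interval as ascending Bbb3 to Ab4.
B to A spans seven letter names (B-C-D-E-F-G-A), so the interval is some kind of seventh.
Counting semitones, Bbb3→Ab4 is 11, which is the major seventh.

M7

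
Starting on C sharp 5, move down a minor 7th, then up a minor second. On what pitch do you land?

C#5 down a minor seventh → D#4 (10 semitones).
A minor second up from D#4 is E4.

E 4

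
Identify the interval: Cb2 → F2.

C to F spans four letter names (C-D-E-F): a fourth.
The perfect fourth is 5 semitones; here we have 6, one semitone wider: augmented.

A4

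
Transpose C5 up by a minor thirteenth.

Ab6

Six letters up from C (plus an octave) reaches A.
A minor thirteenth is 20 semitones; 20 semitones up from C5 gives Ab6.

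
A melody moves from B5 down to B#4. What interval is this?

Descending from B5 to B#4 is the same interval as ascending B#4 to B5.
B to B is the same letter name, plus an octave, so the interval is some kind of octave.
The perfect octave is 12 semitones; here we have 11, one semitone narrower: diminished.

diminished octave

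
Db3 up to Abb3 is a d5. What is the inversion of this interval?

The rule of nine gives the new number: 9 − 5 = 4, so a fifth becomes a fourth.
Quality inverts too: diminished becomes augmented. That makes the inversion an augmented fourth.

A4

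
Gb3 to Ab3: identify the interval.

G to A spans two letter names (G-A), so the interval is some kind of second.
The major second spans 2 semitones, and Gb3 to Ab3 is exactly 2 semitones — so this is a major second.

major 2nd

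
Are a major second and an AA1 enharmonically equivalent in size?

A major second = 2 semitones = a doubly augmented unison; enharmonically equal.

Yes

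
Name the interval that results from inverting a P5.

Interval numbers invert to sum to nine: 5 + 4 = 9, so a fifth inverts to a fourth.
Quality inverts too: perfect stays perfect. That makes the inversion a perfect fourth.

P4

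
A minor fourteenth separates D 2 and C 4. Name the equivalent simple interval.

minor seventh

Take out an octave (7 from the number): 14 − 7 = 7.
That makes a minor fourteenth a compound minor seventh — an octave plus a minor seventh.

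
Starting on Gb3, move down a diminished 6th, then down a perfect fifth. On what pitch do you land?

E2

A diminished sixth down from Gb3 is B2.
B2 down a perfect fifth → E2 (7 semitones).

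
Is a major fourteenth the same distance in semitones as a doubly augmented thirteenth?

Yes

A major fourteenth = 23 semitones = a doubly augmented thirteenth; enharmonically equal.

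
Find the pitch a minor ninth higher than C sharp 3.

The ninth's letter: C up two letter names plus an octave → D.
A minor ninth spans 13 semitones, so from C#3 the target pitch is D4.

D 4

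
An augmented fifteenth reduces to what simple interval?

Subtracting seven from the interval number removes an octave: 15 − 7 = 8.
So an augmented fifteenth is an octave plus an augmented octave. The quality is unchanged.

A8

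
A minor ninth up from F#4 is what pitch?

G5

The ninth's letter: F up two letter names plus an octave → G.
Moving 13 semitones up from F#4 (the size of a minor ninth) reaches G5.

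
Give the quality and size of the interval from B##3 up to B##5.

perfect 15th

B to B is the same letter name, plus 2 octaves, so the interval is some kind of fifteenth.
The perfect fifteenth spans 24 semitones, and B##3 to B##5 is exactly 24 semitones — so this is a perfect fifteenth.
(Equivalently, a compound perfect octave: a perfect octave plus an octave.)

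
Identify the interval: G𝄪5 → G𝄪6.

perfect octave

G to G is the same letter name, plus an octave, so the interval is some kind of octave.
Counting semitones, G##5→G##6 is 12, which is the perfect octave.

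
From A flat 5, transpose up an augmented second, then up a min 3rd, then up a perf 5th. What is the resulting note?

Up an augmented second from Ab5: B5 (3 semitones up).
Up a minor third from B5: D6 (3 semitones up).
A perfect fifth up from D6 is A6.

A 6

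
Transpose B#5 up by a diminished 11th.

E7

The eleventh's letter: B up four letter names plus an octave → E.
Moving 16 semitones up from B#5 (the size of a diminished eleventh) reaches E7.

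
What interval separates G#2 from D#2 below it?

Descending from G#2 to D#2 is the same interval as ascending D#2 to G#2.
D to G spans four letter names (D-E-F-G) — that makes it a fourth of some quality.
The perfect fourth spans 5 semitones, and D#2 to G#2 is exactly 5 semitones — so this is a perfect fourth.

perfect 4th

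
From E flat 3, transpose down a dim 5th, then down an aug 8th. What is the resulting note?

Down a diminished fifth from Eb3: A2 (6 semitones down).
A2 down an augmented octave → Ab1 (13 semitones).

A flat 1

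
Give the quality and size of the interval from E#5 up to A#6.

perfect 11th

E to A spans four letter names (E-F-G-A), plus an octave — that makes it an eleventh of some quality.
The perfect eleventh spans 17 semitones, and E#5 to A#6 is exactly 17 semitones — so this is a perfect eleventh.
(Equivalently, a compound perfect fourth: a perfect fourth plus an octave.)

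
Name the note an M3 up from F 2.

A 2

The third takes the letter from F up to A.
Moving 4 semitones up from F2 (the size of a major third) reaches A2.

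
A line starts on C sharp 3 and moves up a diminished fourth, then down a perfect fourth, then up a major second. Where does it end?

A diminished fourth up from C#3 is F3.
Down a perfect fourth from F3: C3 (5 semitones down).
Up a major second from C3: D3 (2 semitones up).

D 3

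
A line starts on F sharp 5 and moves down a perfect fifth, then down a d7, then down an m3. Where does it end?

Down a perfect fifth from F#5: B4 (7 semitones down).
B4 down a diminished seventh → C##4 (9 semitones).
A minor third down from C##4 is A##3.

A double-sharp 3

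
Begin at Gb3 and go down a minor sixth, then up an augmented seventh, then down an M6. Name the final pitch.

C#3

Down a minor sixth from Gb3: Bb2 (8 semitones down).
An augmented seventh up from Bb2 is A#3.
A major sixth down from A#3 is C#3.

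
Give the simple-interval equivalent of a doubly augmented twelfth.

doubly augmented 5th

Take out an octave (7 from the number): 12 − 7 = 5.
Quality carries through unchanged, so the simple form is a doubly augmented fifth.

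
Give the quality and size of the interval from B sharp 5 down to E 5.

Descending from B#5 to E5 is the same interval as ascending E5 to B#5.
E to B spans five letter names (E-F-G-A-B): a fifth.
The perfect fifth is 7 semitones; here we have 8, one semitone wider: augmented.

augmented 5th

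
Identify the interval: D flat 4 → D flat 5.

perfect 8th

D to D is the same letter name, plus an octave: an octave.
Db4 to Db5 is 12 semitones, matching the perfect octave exactly, so the quality is perfect.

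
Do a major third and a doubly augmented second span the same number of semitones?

Yes

A major third = 4 semitones = a doubly augmented second; enharmonically equal.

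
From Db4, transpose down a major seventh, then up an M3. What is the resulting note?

A major seventh down from Db4 is Ebb3.
A major third up from Ebb3 is Gb3.

Gb3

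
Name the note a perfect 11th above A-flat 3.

Counting four letter names plus an octave up from A lands on D.
A perfect eleventh spans 17 semitones, so from Ab3 the target pitch is Db5.

D-flat 5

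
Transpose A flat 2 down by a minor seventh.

B flat 1

Counting seven letter names down from A lands on B.
Moving 10 semitones down from Ab2 (the size of a minor seventh) reaches Bb1.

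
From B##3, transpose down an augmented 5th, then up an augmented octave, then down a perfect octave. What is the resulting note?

E##3

Down an augmented fifth from B##3: E#3 (8 semitones down).
E#3 up an augmented octave → E##4 (13 semitones).
E##4 down a perfect octave → E##3 (12 semitones).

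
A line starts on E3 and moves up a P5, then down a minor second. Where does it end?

A perfect fifth up from E3 is B3.
A minor second down from B3 is A#3.

A#3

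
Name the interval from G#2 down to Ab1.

Descending from G#2 to Ab1 is the same interval as ascending Ab1 to G#2.
A to G spans seven letter names (A-B-C-D-E-F-G): a seventh.
Ab1 to G#2 spans 12 semitones — one semitone wider than the major seventh (11) — giving an augmented seventh.

augmented seventh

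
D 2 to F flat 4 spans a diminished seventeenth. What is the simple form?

diminished 3rd

Take out 2 octaves (14 from the number): 17 − 14 = 3.
So a diminished seventeenth is 2 octaves plus a diminished third. The quality is unchanged.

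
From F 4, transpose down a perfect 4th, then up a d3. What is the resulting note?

F4 down a perfect fourth → C4 (5 semitones).
C4 up a diminished third → Ebb4 (2 semitones).

E double-flat 4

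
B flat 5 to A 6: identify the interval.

M7

B to A spans seven letter names (B-C-D-E-F-G-A) — that makes it a seventh of some quality.
Counting semitones, Bb5→A6 is 11, which is the major seventh.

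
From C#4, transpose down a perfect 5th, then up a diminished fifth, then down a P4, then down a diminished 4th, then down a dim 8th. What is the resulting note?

A perfect fifth down from C#4 is F#3.
F#3 up a diminished fifth → C4 (6 semitones).
A perfect fourth down from C4 is G3.
G3 down a diminished fourth → D#3 (4 semitones).
D#3 down a diminished octave → D##2 (11 semitones).

D##2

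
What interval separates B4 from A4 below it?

major 2nd

Descending from B4 to A4 is the same interval as ascending A4 to B4.
A to B spans two letter names (A-B) — that makes it a second of some quality.
Counting semitones, A4→B4 is 2, which is the major second.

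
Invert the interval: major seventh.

Interval numbers invert to sum to nine: 7 + 2 = 9, so a seventh inverts to a second.
Quality inverts too: major becomes minor. That makes the inversion a minor second.

minor 2nd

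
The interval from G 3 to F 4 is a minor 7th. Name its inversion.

major second

Interval numbers invert to sum to nine: 7 + 2 = 9, so a seventh inverts to a second.
Quality inverts too: minor becomes major. That makes the inversion a major second.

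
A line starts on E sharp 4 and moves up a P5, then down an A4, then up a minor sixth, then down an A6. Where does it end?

F flat 4

Up a perfect fifth from E#4: B#4 (7 semitones up).
An augmented fourth down from B#4 is F#4.
Up a minor sixth from F#4: D5 (8 semitones up).
An augmented sixth down from D5 is Fb4.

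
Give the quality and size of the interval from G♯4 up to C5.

diminished fourth

G to C spans four letter names (G-A-B-C): a fourth.
The perfect fourth is 5 semitones; here we have 4, one semitone narrower: diminished.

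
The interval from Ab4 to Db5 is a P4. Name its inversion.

perfect fifth

Inverted interval numbers add to nine, so a fourth pairs with a fifth (4 + 5 = 9).
And perfect stays perfect under inversion, so we get a perfect fifth.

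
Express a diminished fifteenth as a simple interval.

diminished 8th

Each octave removed subtracts seven from the number: 15 − 7 = 8.
So a diminished fifteenth is an octave plus a diminished octave. The quality is unchanged.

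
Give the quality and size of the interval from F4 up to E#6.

F to E spans seven letter names (F-G-A-B-C-D-E), plus an octave: a fourteenth.
The major fourteenth is 23 semitones; here we have 24, one semitone wider: augmented.
(Equivalently, a compound augmented seventh: an augmented seventh plus an octave.)

augmented fourteenth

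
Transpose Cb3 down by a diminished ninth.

Two letters down from C (plus an octave) reaches B.
A diminished ninth spans 12 semitones, so from Cb3 the target pitch is B1.

B1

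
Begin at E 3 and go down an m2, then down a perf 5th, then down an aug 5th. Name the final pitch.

E3 down a minor second → D#3 (1 semitone).
D#3 down a perfect fifth → G#2 (7 semitones).
An augmented fifth down from G#2 is C2.

C 2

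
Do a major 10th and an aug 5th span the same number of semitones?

16 semitones (major tenth) vs 8 semitones (augmented fifth): not equal.

No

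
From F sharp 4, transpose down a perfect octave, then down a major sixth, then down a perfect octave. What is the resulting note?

F#4 down a perfect octave → F#3 (12 semitones).
A major sixth down from F#3 is A2.
A2 down a perfect octave → A1 (12 semitones).

A 1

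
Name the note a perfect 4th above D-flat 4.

Counting four letter names up from D lands on G.
A perfect fourth spans 5 semitones, so from Db4 the target pitch is Gb4.

G-flat 4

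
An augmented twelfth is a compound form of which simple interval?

A5

Each octave removed subtracts seven from the number: 12 − 7 = 5.
That makes an augmented twelfth a compound augmented fifth — an octave plus an augmented fifth.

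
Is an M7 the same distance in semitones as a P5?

No

A major seventh spans 11 semitones; a perfect fifth spans 7 semitones. They differ by 4.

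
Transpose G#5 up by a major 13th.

E#7

The thirteenth's letter: G up six letter names plus an octave → E.
A major thirteenth spans 21 semitones, so from G#5 the target pitch is E#7.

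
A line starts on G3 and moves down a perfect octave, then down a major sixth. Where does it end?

G3 down a perfect octave → G2 (12 semitones).
A major sixth down from G2 is Bb1.

Bb1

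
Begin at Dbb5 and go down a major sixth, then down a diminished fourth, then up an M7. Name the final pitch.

A major sixth down from Dbb5 is Fbb4.
Down a diminished fourth from Fbb4: Cb4 (4 semitones down).
Cb4 up a major seventh → Bb4 (11 semitones).

Bb4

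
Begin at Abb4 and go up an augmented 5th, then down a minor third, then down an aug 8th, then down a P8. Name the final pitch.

Abb4 up an augmented fifth → Eb5 (8 semitones).
Eb5 down a minor third → C5 (3 semitones).
C5 down an augmented octave → Cb4 (13 semitones).
Cb4 down a perfect octave → Cb3 (12 semitones).

Cb3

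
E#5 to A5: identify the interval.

E to A spans four letter names (E-F-G-A), so the interval is some kind of fourth.
A perfect fourth would be 5 semitones; E#5 to A5 is 4, one semitone narrower, so the interval is diminished.

diminished fourth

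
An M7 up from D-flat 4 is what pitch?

Counting seven letter names up from D lands on C.
A major seventh spans 11 semitones, so from Db4 the target pitch is C5.

C 5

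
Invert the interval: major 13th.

m3

First reduce the compound major thirteenth to its simple form, a major sixth.
Interval numbers invert to sum to nine: 6 + 3 = 9, so a sixth inverts to a third.
The quality also flips — major becomes minor — giving a minor third.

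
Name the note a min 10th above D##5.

Three letters up from D (plus an octave) reaches F.
A minor tenth spans 15 semitones, so from D##5 the target pitch is F##6.

F##6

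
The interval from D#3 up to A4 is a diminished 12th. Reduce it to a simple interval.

Take out an octave (7 from the number): 12 − 7 = 5.
Quality carries through unchanged, so the simple form is a diminished fifth.

diminished 5th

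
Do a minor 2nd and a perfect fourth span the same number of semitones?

1 semitone (minor second) vs 5 semitones (perfect fourth): not equal.

No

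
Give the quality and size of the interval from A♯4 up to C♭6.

dd10

A to C spans three letter names (A-B-C), plus an octave, so the interval is some kind of tenth.
The major tenth is 16 semitones; here we have 13, three semitones narrower: doubly diminished.
(Equivalently, a compound doubly diminished third: a doubly diminished third plus an octave.)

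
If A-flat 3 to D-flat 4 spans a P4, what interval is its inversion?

Interval numbers invert to sum to nine: 4 + 5 = 9, so a fourth inverts to a fifth.
Quality inverts too: perfect stays perfect. That makes the inversion a perfect fifth.

perfect 5th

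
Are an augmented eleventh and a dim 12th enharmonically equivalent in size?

An augmented eleventh spans 18 semitones, and a diminished twelfth also spans 18 semitones — they're enharmonic.

Yes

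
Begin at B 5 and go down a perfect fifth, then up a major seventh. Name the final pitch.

A perfect fifth down from B5 is E5.
E5 up a major seventh → D#6 (11 semitones).

D sharp 6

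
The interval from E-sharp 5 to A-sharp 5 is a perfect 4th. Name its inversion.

The rule of nine gives the new number: 9 − 4 = 5, so a fourth becomes a fifth.
The quality also flips — perfect stays perfect — giving a perfect fifth.

P5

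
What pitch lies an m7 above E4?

The seventh takes the letter from E up to D.
A minor seventh spans 10 semitones, so from E4 the target pitch is D5.

D5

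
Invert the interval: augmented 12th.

diminished 4th

First reduce the compound augmented twelfth to its simple form, an augmented fifth.
Interval numbers invert to sum to nine: 5 + 4 = 9, so a fifth inverts to a fourth.
Quality inverts too: augmented becomes diminished. That makes the inversion a diminished fourth.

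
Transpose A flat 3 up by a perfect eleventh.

Four letters up from A (plus an octave) reaches D.
A perfect eleventh spans 17 semitones, so from Ab3 the target pitch is Db5.

D flat 5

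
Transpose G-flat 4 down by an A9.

F-double-flat 3

Two letters down from G (plus an octave) reaches F.
An augmented ninth is 15 semitones; 15 semitones down from Gb4 gives Fbb3.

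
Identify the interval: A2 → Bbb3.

A to B spans two letter names (A-B), plus an octave: a ninth.
A major ninth would be 14 semitones; A2 to Bbb3 is 12, two semitones narrower, so the interval is diminished.

diminished ninth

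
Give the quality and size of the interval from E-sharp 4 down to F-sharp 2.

Descending from E#4 to F#2 is the same interval as ascending F#2 to E#4.
F to E spans seven letter names (F-G-A-B-C-D-E), plus an octave — that makes it a fourteenth of some quality.
The major fourteenth spans 23 semitones, and F#2 to E#4 is exactly 23 semitones — so this is a major fourteenth.
(Equivalently, a compound major seventh: a major seventh plus an octave.)

major 14th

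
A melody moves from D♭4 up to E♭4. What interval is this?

D to E spans two letter names (D-E): a second.
The major second spans 2 semitones, and Db4 to Eb4 is exactly 2 semitones — so this is a major second.

M2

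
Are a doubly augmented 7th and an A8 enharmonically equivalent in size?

Both span 13 semitones: a doubly augmented seventh and an augmented octave are the same chromatic distance.

Yes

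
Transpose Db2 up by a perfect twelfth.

Five letters up from D (plus an octave) reaches A.
A perfect twelfth spans 19 semitones, so from Db2 the target pitch is Ab3.

Ab3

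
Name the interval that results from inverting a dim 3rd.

augmented sixth

Interval numbers invert to sum to nine: 3 + 6 = 9, so a third inverts to a sixth.
And diminished becomes augmented under inversion, so we get an augmented sixth.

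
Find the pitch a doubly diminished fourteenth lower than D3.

Seven letters down from D (plus an octave) reaches E.
A doubly diminished fourteenth spans 20 semitones, so from D3 the target pitch is E##1.

E##1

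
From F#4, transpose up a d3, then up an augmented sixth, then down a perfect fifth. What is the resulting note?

F#4 up a diminished third → Ab4 (2 semitones).
An augmented sixth up from Ab4 is F#5.
F#5 down a perfect fifth → B4 (7 semitones).

B4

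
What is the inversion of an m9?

First reduce the compound minor ninth to its simple form, a minor second.
The rule of nine gives the new number: 9 − 2 = 7, so a second becomes a seventh.
And minor becomes major under inversion, so we get a major seventh.

major seventh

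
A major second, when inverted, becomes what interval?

Inverted interval numbers add to nine, so a second pairs with a seventh (2 + 7 = 9).
The quality also flips — major becomes minor — giving a minor seventh.

minor seventh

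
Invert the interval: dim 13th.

First reduce the compound diminished thirteenth to its simple form, a diminished sixth.
The rule of nine gives the new number: 9 − 6 = 3, so a sixth becomes a third.
And diminished becomes augmented under inversion, so we get an augmented third.

A3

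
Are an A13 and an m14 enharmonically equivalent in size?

Yes

An augmented thirteenth spans 22 semitones, and a minor fourteenth also spans 22 semitones — they're enharmonic.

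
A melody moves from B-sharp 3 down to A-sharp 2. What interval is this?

major ninth

Descending from B#3 to A#2 is the same interval as ascending A#2 to B#3.
A to B spans two letter names (A-B), plus an octave, so the interval is some kind of ninth.
The major ninth spans 14 semitones, and A#2 to B#3 is exactly 14 semitones — so this is a major ninth.
(Equivalently, a compound major second: a major second plus an octave.)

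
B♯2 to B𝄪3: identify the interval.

B to B is the same letter name, plus an octave: an octave.
A perfect octave would be 12 semitones; B#2 to B##3 is 13, one semitone wider, so the interval is augmented.

augmented 8th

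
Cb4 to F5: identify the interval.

C to F spans four letter names (C-D-E-F), plus an octave — that makes it an eleventh of some quality.
A perfect eleventh would be 17 semitones; Cb4 to F5 is 18, one semitone wider, so the interval is augmented.
(Equivalently, a compound augmented fourth: an augmented fourth plus an octave.)

augmented eleventh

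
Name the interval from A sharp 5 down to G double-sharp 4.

minor 9th

Descending from A#5 to G##4 is the same interval as ascending G##4 to A#5.
G to A spans two letter names (G-A), plus an octave, so the interval is some kind of ninth.
A major ninth would be 14 semitones, but G##4 to A#5 is 13 — one semitone narrower, making it a minor ninth.
(Equivalently, a compound minor second: a minor second plus an octave.)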